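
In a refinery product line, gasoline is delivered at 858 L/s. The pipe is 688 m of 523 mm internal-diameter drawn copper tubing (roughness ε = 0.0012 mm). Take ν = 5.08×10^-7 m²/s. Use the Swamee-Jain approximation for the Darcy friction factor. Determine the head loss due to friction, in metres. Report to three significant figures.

h_f ≈ 10.1 m

V = 4Q/(πD²) = 4·0.858/(π·0.523²) = 3.994 m/s
Re = VD/ν = 3.994·0.523/5.08×10^-7 = 4.11×10^6 → turbulent
ε/D = 0.0012/523 = 2.29×10^-6
Swamee-Jain: f = 0.009413
h_f = f(L/D)V²/(2g) = 0.009413·(688/0.523)·3.994²/(2·9.81) = 10.07 m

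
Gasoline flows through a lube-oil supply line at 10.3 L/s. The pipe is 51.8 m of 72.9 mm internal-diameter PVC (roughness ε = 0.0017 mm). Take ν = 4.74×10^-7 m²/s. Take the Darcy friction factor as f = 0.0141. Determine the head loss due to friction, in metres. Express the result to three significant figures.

V = 4Q/(πD²) = 4·0.0103/(π·0.0729²) = 2.468 m/s
h_f = f(L/D)V²/(2g) = 0.01410·(51.8/0.0729)·2.468²/(2·9.81) = 3.110 m

h_f ≈ 3.11 m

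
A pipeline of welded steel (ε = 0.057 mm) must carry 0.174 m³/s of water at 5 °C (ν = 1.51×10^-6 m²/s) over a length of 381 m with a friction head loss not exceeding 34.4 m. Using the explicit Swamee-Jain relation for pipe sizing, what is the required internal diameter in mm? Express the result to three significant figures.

Swamee-Jain (Type III): D = 0.66·[ε^1.25·(LQ²/(gh_f))^4.75 + ν·Q^9.4·(L/(gh_f))^5.2]^0.04
LQ²/(gh_f) = 0.03418; L/(gh_f) = 1.129
Term 1 = ε^1.25·(…)^4.75 = 5.37×10^-13; Term 2 = ν·Q^9.4·(…)^5.2 = 2.06×10^-13
D = 0.66·(5.37×10^-13 + 2.06×10^-13)^0.04 = 0.2160 m = 216 mm
Check: V = 4.75 m/s, Re = 6.79×10^5, f = 0.01575, h_f = 31.9 m ≈ 34.4 m ✓

D ≈ 216 mm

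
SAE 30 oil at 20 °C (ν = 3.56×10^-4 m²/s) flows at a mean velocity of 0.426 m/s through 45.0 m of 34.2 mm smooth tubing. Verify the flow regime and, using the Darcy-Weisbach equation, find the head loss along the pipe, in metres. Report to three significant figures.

h_f ≈ 19.0 m

Re = VD/ν = 0.426·0.03420/3.56×10^-4 = 40.9 → laminar (Re < 2300)
f = 64/Re = 1.564
h_f = f(L/D)V²/(2g) = 1.564·(45.0/0.03420)·0.426²/(2·9.81) = 19.03 m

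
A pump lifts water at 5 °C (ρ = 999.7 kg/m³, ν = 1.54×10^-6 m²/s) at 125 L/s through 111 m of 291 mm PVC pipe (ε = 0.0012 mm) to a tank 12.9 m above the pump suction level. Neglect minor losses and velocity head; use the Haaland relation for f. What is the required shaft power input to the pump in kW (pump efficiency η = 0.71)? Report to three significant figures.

V = 4Q/(πD²) = 1.879 m/s; Re = 3.55×10^5; ε/D = 4.12×10^-6; f = 0.01394
h_f = f(L/D)V²/2g = 0.9571 m
Total head H = z + h_f = 12.9 + 0.9571 = 13.86 m
P_hyd = ρgQH = 999.7·9.81·0.125·13.86 = 16.99 kW
P_shaft = P_hyd/η = 16.99/0.71 = 23.93 kW

P_shaft ≈ 23.9 kW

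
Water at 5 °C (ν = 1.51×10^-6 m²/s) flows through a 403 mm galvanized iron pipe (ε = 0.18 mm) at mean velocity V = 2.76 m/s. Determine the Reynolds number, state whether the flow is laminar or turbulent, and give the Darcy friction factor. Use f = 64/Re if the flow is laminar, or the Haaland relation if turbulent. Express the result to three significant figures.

Re ≈ 7.37×10^5; turbulent; f ≈ 0.0170

Re = VD/ν = 2.760·0.403/1.51×10^-6 = 7.37×10^5
Re > 4000 → turbulent; ε/D = 4.47×10^-4
Haaland: f = 0.01695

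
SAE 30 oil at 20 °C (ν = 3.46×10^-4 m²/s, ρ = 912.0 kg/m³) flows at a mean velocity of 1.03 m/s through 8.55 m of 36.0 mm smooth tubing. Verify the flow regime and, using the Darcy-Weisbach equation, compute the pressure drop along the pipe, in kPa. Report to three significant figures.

Δp ≈ 68.6 kPa

Re = VD/ν = 1.03·0.03600/3.46×10^-4 = 107 → laminar (Re < 2300)
f = 64/Re = 0.5972
h_f = f(L/D)V²/(2g) = 0.5972·(8.55/0.03600)·1.03²/(2·9.81) = 7.669 m
Δp = ρg·h_f = 912.0·9.81·7.669 = 68.62 kPa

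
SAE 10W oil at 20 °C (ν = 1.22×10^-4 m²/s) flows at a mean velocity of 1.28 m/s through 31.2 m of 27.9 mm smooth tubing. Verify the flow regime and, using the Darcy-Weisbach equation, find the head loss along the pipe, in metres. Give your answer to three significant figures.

Re = VD/ν = 1.28·0.02790/1.22×10^-4 = 293 → laminar (Re < 2300)
f = 64/Re = 0.2186
h_f = f(L/D)V²/(2g) = 0.2186·(31.2/0.02790)·1.28²/(2·9.81) = 20.42 m

h_f ≈ 20.4 m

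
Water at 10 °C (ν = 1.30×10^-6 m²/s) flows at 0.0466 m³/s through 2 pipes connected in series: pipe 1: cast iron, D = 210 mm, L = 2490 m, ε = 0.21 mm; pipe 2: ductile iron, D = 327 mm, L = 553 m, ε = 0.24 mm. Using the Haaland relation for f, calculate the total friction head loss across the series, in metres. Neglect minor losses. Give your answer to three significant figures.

Pipe 1: V = 1.345 m/s, Re = 2.17×10^5, ε/D = 0.00100, f = 0.02082, h_1 = f(L/D)V²/2g = 22.78 m
Pipe 2: V = 0.5549 m/s, Re = 1.40×10^5, ε/D = 7.34×10^-4, f = 0.02034, h_2 = f(L/D)V²/2g = 0.5397 m
Series → Q common, losses add: H = Σh = 23.32 m

H ≈ 23.3 m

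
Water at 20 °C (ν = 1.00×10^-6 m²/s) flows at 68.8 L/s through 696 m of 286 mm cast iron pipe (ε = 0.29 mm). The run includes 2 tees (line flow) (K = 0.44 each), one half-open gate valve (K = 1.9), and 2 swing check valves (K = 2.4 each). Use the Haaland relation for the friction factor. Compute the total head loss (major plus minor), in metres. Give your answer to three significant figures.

V = 4Q/(πD²) = 1.071 m/s; V²/2g = 0.05846 m
Re = 3.06×10^5, ε/D = 0.00101 → f = 0.02057 (Haaland)
Major: h_f = f(L/D)·V²/2g = 0.02057·2434·0.05846 = 2.926 m
Minor: ΣK = 7.58; h_m = ΣK·V²/2g = 0.4431 m
Total H_L = 2.926 + 0.4431 = 3.369 m

H_L ≈ 3.37 m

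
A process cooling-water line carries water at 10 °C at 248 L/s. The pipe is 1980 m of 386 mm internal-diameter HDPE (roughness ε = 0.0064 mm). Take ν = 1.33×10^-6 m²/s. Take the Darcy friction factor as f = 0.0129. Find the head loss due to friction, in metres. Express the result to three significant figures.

V = 4Q/(πD²) = 4·0.248/(π·0.386²) = 2.119 m/s
h_f = f(L/D)V²/(2g) = 0.01290·(1980/0.386)·2.119²/(2·9.81) = 15.15 m

h_f ≈ 15.1 m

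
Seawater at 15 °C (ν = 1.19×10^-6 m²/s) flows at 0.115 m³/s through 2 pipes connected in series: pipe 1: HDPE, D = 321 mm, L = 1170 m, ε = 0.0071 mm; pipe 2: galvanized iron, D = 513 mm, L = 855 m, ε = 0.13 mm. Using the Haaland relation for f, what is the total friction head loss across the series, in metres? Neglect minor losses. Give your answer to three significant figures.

H ≈ 5.67 m

Pipe 1: V = 1.421 m/s, Re = 3.83×10^5, ε/D = 2.21×10^-5, f = 0.01393, h_1 = f(L/D)V²/2g = 5.224 m
Pipe 2: V = 0.5564 m/s, Re = 2.40×10^5, ε/D = 2.53×10^-4, f = 0.01686, h_2 = f(L/D)V²/2g = 0.4433 m
Series → Q common, losses add: H = Σh = 5.667 m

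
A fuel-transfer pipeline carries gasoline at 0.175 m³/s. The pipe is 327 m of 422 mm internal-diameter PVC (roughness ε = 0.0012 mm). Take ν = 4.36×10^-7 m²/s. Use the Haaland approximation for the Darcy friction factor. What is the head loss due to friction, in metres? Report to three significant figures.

h_f ≈ 0.697 m

V = 4Q/(πD²) = 4·0.175/(π·0.422²) = 1.251 m/s
Re = VD/ν = 1.251·0.422/4.36×10^-7 = 1.21×10^6 → turbulent
ε/D = 0.0012/422 = 2.84×10^-6
Haaland: f = 0.01127
h_f = f(L/D)V²/(2g) = 0.01127·(327/0.422)·1.251²/(2·9.81) = 0.6971 m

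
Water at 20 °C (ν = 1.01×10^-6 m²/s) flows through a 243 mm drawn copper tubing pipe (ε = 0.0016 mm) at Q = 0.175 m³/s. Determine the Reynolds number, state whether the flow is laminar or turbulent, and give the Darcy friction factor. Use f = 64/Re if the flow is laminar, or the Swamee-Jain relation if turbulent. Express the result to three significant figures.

Re ≈ 9.08×10^5; turbulent; f ≈ 0.0120

V = 4Q/(πD²) = 3.773 m/s
Re = VD/ν = 3.773·0.243/1.01×10^-6 = 9.08×10^5
Re > 4000 → turbulent; ε/D = 6.58×10^-6
Swamee-Jain: f = 0.01195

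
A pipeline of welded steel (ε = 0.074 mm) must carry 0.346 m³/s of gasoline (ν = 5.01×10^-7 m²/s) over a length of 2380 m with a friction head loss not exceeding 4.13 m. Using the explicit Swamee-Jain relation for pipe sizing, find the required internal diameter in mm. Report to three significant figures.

D ≈ 604 mm

Swamee-Jain (Type III): D = 0.66·[ε^1.25·(LQ²/(gh_f))^4.75 + ν·Q^9.4·(L/(gh_f))^5.2]^0.04
LQ²/(gh_f) = 7.033; L/(gh_f) = 58.74
Term 1 = ε^1.25·(…)^4.75 = 0.0725; Term 2 = ν·Q^9.4·(…)^5.2 = 0.0368
D = 0.66·(0.0725 + 0.0368)^0.04 = 0.6041 m = 604 mm
Check: V = 1.21 m/s, Re = 1.46×10^6, f = 0.01348, h_f = 3.95 m ≈ 4.13 m ✓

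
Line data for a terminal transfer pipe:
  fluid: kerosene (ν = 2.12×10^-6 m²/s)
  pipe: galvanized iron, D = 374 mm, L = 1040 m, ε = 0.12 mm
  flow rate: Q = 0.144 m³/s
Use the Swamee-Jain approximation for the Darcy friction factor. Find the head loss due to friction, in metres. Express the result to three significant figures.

h_f ≈ 4.30 m

V = 4Q/(πD²) = 4·0.144/(π·0.374²) = 1.311 m/s
Re = VD/ν = 1.311·0.374/2.12×10^-6 = 2.31×10^5 → turbulent
ε/D = 0.12/374 = 3.21×10^-4
Swamee-Jain: f = 0.01764
h_f = f(L/D)V²/(2g) = 0.01764·(1040/0.374)·1.311²/(2·9.81) = 4.296 m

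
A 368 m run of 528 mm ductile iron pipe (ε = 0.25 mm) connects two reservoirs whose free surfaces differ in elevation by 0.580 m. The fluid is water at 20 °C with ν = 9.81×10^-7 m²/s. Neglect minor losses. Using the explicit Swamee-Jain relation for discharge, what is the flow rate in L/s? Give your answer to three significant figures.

Swamee-Jain (Type II): Q = -0.965·√(gD⁵h_f/L)·ln[ε/(3.7D) + √(3.17ν²L/(gD³h_f))]
√(gD⁵h_f/L) = √(9.81·0.528⁵·0.580/368) = 0.02519
ε/(3.7D) = 1.28×10^-4; √(3.17ν²L/(gD³h_f)) = 3.66×10^-5
Q = -0.965·0.02519·ln(1.646×10^-4) = 0.2118 m³/s
Check: V = 0.967 m/s, Re = 5.21×10^5, f = 0.01757, h_f = 0.584 m ≈ 0.580 m ✓

Q ≈ 212 L/s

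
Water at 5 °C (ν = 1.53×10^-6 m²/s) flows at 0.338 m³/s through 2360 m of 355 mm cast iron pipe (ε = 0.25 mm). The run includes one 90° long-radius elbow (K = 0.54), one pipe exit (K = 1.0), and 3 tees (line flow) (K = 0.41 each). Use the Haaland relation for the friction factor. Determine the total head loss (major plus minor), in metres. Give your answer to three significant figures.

H_L ≈ 74.9 m

V = 4Q/(πD²) = 3.415 m/s; V²/2g = 0.5943 m
Re = 7.92×10^5, ε/D = 7.04×10^-4 → f = 0.01853 (Haaland)
Major: h_f = f(L/D)·V²/2g = 0.01853·6648·0.5943 = 73.20 m
Minor: ΣK = 2.77; h_m = ΣK·V²/2g = 1.646 m
Total H_L = 73.20 + 1.646 = 74.85 m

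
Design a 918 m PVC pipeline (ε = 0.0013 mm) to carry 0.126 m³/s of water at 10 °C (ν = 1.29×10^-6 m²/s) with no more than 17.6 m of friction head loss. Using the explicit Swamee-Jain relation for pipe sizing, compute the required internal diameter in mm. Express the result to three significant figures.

Swamee-Jain (Type III): D = 0.66·[ε^1.25·(LQ²/(gh_f))^4.75 + ν·Q^9.4·(L/(gh_f))^5.2]^0.04
LQ²/(gh_f) = 0.08441; L/(gh_f) = 5.317
Term 1 = ε^1.25·(…)^4.75 = 3.49×10^-13; Term 2 = ν·Q^9.4·(…)^5.2 = 2.68×10^-11
D = 0.66·(3.49×10^-13 + 2.68×10^-11)^0.04 = 0.2494 m = 249 mm
Check: V = 2.58 m/s, Re = 4.99×10^5, f = 0.01318, h_f = 16.5 m ≈ 17.6 m ✓

D ≈ 249 mm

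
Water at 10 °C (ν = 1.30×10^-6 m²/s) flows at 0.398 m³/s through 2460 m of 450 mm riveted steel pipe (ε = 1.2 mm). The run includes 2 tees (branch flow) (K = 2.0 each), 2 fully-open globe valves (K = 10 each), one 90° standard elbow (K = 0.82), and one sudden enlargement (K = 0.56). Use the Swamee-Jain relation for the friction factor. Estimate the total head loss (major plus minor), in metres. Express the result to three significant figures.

H_L ≈ 52.7 m

V = 4Q/(πD²) = 2.502 m/s; V²/2g = 0.3192 m
Re = 8.66×10^5, ε/D = 0.00267 → f = 0.02557 (Swamee-Jain)
Major: h_f = f(L/D)·V²/2g = 0.02557·5467·0.3192 = 44.62 m
Minor: ΣK = 25.4; h_m = ΣK·V²/2g = 8.101 m
Total H_L = 44.62 + 8.101 = 52.72 m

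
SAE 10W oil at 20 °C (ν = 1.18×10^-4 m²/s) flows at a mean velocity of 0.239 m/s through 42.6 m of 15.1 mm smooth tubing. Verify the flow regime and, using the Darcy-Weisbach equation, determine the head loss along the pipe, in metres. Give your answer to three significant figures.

Re = VD/ν = 0.239·0.01510/1.18×10^-4 = 30.6 → laminar (Re < 2300)
f = 64/Re = 2.093
h_f = f(L/D)V²/(2g) = 2.093·(42.6/0.01510)·0.239²/(2·9.81) = 17.19 m

h_f ≈ 17.2 m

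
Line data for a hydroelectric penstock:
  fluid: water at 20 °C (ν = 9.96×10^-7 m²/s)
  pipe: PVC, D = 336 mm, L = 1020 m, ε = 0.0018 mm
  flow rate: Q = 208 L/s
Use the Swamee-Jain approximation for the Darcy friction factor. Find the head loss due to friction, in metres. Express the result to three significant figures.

V = 4Q/(πD²) = 4·0.208/(π·0.336²) = 2.346 m/s
Re = VD/ν = 2.346·0.336/9.96×10^-7 = 7.91×10^5 → turbulent
ε/D = 0.0018/336 = 5.36×10^-6
Swamee-Jain: f = 0.01219
h_f = f(L/D)V²/(2g) = 0.01219·(1020/0.336)·2.346²/(2·9.81) = 10.38 m

h_f ≈ 10.4 m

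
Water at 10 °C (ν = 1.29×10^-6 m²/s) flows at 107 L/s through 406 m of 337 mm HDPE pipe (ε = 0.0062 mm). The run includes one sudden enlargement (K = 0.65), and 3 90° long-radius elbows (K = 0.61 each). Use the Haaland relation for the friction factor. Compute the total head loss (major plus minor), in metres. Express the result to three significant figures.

V = 4Q/(πD²) = 1.200 m/s; V²/2g = 0.07334 m
Re = 3.13×10^5, ε/D = 1.84×10^-5 → f = 0.01438 (Haaland)
Major: h_f = f(L/D)·V²/2g = 0.01438·1205·0.07334 = 1.271 m
Minor: ΣK = 2.48; h_m = ΣK·V²/2g = 0.1819 m
Total H_L = 1.271 + 0.1819 = 1.453 m

H_L ≈ 1.45 m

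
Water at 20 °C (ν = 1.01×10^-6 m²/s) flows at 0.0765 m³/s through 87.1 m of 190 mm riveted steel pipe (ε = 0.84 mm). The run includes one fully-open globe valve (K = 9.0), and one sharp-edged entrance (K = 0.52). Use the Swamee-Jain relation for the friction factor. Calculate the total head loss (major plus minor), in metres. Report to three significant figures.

V = 4Q/(πD²) = 2.698 m/s; V²/2g = 0.3710 m
Re = 5.08×10^5, ε/D = 0.00442 → f = 0.02957 (Swamee-Jain)
Major: h_f = f(L/D)·V²/2g = 0.02957·458.4·0.3710 = 5.030 m
Minor: ΣK = 9.52; h_m = ΣK·V²/2g = 3.532 m
Total H_L = 5.030 + 3.532 = 8.562 m

H_L ≈ 8.56 m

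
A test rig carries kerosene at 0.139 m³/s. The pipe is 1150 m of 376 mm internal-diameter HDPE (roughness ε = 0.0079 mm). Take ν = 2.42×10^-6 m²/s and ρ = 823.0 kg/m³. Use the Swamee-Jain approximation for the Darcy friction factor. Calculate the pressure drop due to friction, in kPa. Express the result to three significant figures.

V = 4Q/(πD²) = 4·0.139/(π·0.376²) = 1.252 m/s
Re = VD/ν = 1.252·0.376/2.42×10^-6 = 1.95×10^5 → turbulent
ε/D = 0.0079/376 = 2.10×10^-5
Swamee-Jain: f = 0.01581
h_f = f(L/D)V²/(2g) = 0.01581·(1150/0.376)·1.252²/(2·9.81) = 3.861 m
Δp = ρg·h_f = 823.0·9.81·3.861 = 31.17 kPa

Δp ≈ 31.2 kPa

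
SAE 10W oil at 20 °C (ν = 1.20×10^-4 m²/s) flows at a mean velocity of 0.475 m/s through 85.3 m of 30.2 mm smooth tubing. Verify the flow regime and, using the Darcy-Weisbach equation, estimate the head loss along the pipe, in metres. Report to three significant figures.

Re = VD/ν = 0.475·0.03020/1.20×10^-4 = 120 → laminar (Re < 2300)
f = 64/Re = 0.5354
h_f = f(L/D)V²/(2g) = 0.5354·(85.3/0.03020)·0.475²/(2·9.81) = 17.39 m

h_f ≈ 17.4 m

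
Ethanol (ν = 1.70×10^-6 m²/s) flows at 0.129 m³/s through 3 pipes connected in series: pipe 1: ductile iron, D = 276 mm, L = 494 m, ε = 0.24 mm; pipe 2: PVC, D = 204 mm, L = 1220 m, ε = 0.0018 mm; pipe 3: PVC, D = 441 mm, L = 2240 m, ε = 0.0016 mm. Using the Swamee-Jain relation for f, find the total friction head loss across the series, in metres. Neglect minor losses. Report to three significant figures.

H ≈ 74.7 m

Pipe 1: V = 2.156 m/s, Re = 3.50×10^5, ε/D = 8.70×10^-4, f = 0.02004, h_1 = f(L/D)V²/2g = 8.499 m
Pipe 2: V = 3.947 m/s, Re = 4.74×10^5, ε/D = 8.82×10^-6, f = 0.01336, h_2 = f(L/D)V²/2g = 63.41 m
Pipe 3: V = 0.8445 m/s, Re = 2.19×10^5, ε/D = 3.63×10^-6, f = 0.01530, h_3 = f(L/D)V²/2g = 2.824 m
Series → Q common, losses add: H = Σh = 74.74 m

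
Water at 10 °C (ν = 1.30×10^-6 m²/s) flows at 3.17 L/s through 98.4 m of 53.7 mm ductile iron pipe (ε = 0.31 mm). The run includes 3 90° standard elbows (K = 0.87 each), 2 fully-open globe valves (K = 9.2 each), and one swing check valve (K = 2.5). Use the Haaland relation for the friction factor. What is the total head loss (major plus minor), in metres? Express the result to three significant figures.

V = 4Q/(πD²) = 1.400 m/s; V²/2g = 0.09985 m
Re = 5.78×10^4, ε/D = 0.00577 → f = 0.03312 (Haaland)
Major: h_f = f(L/D)·V²/2g = 0.03312·1832·0.09985 = 6.060 m
Minor: ΣK = 23.5; h_m = ΣK·V²/2g = 2.347 m
Total H_L = 6.060 + 2.347 = 8.407 m

H_L ≈ 8.41 m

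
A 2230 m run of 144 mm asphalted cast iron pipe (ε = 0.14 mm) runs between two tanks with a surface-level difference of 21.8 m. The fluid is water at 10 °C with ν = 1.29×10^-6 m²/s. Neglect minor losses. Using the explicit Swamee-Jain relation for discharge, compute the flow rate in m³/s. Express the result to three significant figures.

Swamee-Jain (Type II): Q = -0.965·√(gD⁵h_f/L)·ln[ε/(3.7D) + √(3.17ν²L/(gD³h_f))]
√(gD⁵h_f/L) = √(9.81·0.144⁵·21.8/2230) = 0.002437
ε/(3.7D) = 2.63×10^-4; √(3.17ν²L/(gD³h_f)) = 1.36×10^-4
Q = -0.965·0.002437·ln(3.985×10^-4) = 0.01841 m³/s
Check: V = 1.13 m/s, Re = 1.26×10^5, f = 0.02179, h_f = 22.0 m ≈ 21.8 m ✓

Q ≈ 0.0184 m³/s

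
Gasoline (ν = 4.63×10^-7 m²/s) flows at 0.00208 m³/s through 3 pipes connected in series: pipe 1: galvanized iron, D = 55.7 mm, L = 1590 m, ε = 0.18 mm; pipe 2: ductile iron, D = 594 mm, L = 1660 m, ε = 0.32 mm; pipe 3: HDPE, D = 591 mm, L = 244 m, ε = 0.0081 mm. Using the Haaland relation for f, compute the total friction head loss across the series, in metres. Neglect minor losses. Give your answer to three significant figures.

Pipe 1: V = 0.8536 m/s, Re = 1.03×10^5, ε/D = 0.00323, f = 0.02786, h_1 = f(L/D)V²/2g = 29.54 m
Pipe 2: V = 0.007506 m/s, Re = 9630, ε/D = 5.39×10^-4, f = 0.03186, h_2 = f(L/D)V²/2g = 2.556×10^-4 m
Pipe 3: V = 0.007582 m/s, Re = 9680, ε/D = 1.37×10^-5, f = 0.03118, h_3 = f(L/D)V²/2g = 3.772×10^-5 m
Series → Q common, losses add: H = Σh = 29.54 m

H ≈ 29.5 m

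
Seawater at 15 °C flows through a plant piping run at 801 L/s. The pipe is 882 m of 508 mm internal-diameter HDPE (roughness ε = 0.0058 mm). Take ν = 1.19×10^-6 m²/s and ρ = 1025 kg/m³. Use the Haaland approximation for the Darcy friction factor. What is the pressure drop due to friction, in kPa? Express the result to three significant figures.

Δp ≈ 152 kPa

V = 4Q/(πD²) = 4·0.801/(π·0.508²) = 3.952 m/s
Re = VD/ν = 3.952·0.508/1.19×10^-6 = 1.69×10^6 → turbulent
ε/D = 0.0058/508 = 1.14×10^-5
Haaland: f = 0.01093
h_f = f(L/D)V²/(2g) = 0.01093·(882/0.508)·3.952²/(2·9.81) = 15.11 m
Δp = ρg·h_f = 1025·9.81·15.11 = 151.9 kPa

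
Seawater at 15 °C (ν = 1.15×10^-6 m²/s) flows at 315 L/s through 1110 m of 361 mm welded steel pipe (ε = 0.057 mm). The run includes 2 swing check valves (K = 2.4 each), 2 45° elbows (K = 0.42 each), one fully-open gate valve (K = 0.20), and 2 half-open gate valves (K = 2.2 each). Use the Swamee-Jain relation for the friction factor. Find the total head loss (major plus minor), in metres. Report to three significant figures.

H_L ≈ 26.2 m

V = 4Q/(πD²) = 3.078 m/s; V²/2g = 0.4827 m
Re = 9.66×10^5, ε/D = 1.58×10^-4 → f = 0.01432 (Swamee-Jain)
Major: h_f = f(L/D)·V²/2g = 0.01432·3075·0.4827 = 21.25 m
Minor: ΣK = 10.2; h_m = ΣK·V²/2g = 4.943 m
Total H_L = 21.25 + 4.943 = 26.19 m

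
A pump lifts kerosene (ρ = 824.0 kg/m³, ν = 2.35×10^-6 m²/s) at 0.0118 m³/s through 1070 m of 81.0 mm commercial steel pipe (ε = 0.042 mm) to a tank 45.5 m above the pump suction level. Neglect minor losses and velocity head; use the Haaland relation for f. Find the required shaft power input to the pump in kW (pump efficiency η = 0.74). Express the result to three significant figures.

V = 4Q/(πD²) = 2.290 m/s; Re = 7.89×10^4; ε/D = 5.19×10^-4; f = 0.02079
h_f = f(L/D)V²/2g = 73.39 m
Total head H = z + h_f = 45.5 + 73.39 = 118.9 m
P_hyd = ρgQH = 824.0·9.81·0.0118·118.9 = 11.34 kW
P_shaft = P_hyd/η = 11.34/0.74 = 15.33 kW

P_shaft ≈ 15.3 kW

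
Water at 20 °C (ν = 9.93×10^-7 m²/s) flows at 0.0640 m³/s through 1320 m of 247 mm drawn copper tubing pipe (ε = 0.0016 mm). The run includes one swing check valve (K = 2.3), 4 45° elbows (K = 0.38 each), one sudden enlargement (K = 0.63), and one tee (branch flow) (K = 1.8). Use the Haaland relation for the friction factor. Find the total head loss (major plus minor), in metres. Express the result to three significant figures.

V = 4Q/(πD²) = 1.336 m/s; V²/2g = 0.09093 m
Re = 3.32×10^5, ε/D = 6.48×10^-6 → f = 0.01413 (Haaland)
Major: h_f = f(L/D)·V²/2g = 0.01413·5344·0.09093 = 6.865 m
Minor: ΣK = 6.25; h_m = ΣK·V²/2g = 0.5683 m
Total H_L = 6.865 + 0.5683 = 7.433 m

H_L ≈ 7.43 m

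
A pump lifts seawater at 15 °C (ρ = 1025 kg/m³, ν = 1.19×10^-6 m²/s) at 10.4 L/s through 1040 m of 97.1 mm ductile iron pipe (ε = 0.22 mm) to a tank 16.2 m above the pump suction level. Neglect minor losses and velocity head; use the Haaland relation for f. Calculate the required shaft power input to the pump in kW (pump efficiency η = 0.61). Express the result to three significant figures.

P_shaft ≈ 7.48 kW

V = 4Q/(πD²) = 1.404 m/s; Re = 1.15×10^5; ε/D = 0.00227; f = 0.02549
h_f = f(L/D)V²/2g = 27.45 m
Total head H = z + h_f = 16.2 + 27.45 = 43.65 m
P_hyd = ρgQH = 1025·9.81·0.0104·43.65 = 4.565 kW
P_shaft = P_hyd/η = 4.565/0.61 = 7.483 kW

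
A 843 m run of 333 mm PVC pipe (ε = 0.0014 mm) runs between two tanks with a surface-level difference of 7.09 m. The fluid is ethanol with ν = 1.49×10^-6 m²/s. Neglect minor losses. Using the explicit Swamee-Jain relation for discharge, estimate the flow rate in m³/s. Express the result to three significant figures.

Q ≈ 0.176 m³/s

Swamee-Jain (Type II): Q = -0.965·√(gD⁵h_f/L)·ln[ε/(3.7D) + √(3.17ν²L/(gD³h_f))]
√(gD⁵h_f/L) = √(9.81·0.333⁵·7.09/843) = 0.01838
ε/(3.7D) = 1.14×10^-6; √(3.17ν²L/(gD³h_f)) = 4.81×10^-5
Q = -0.965·0.01838·ln(4.920×10^-5) = 0.1759 m³/s
Check: V = 2.02 m/s, Re = 4.51×10^5, f = 0.01340, h_f = 7.05 m ≈ 7.09 m ✓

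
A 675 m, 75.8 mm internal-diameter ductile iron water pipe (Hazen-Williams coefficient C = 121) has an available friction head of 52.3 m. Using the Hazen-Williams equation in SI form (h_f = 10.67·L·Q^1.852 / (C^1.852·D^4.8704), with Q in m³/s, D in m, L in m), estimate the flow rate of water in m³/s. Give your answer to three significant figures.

Q ≈ 0.00958 m³/s

Rearranging: Q = [h_f·C^1.852·D^4.8704 / (10.67·L)]^(1/1.852)
Q = [52.3·121^1.852·0.0758^4.8704 / (10.67·675)]^0.540 = 0.009585 m³/s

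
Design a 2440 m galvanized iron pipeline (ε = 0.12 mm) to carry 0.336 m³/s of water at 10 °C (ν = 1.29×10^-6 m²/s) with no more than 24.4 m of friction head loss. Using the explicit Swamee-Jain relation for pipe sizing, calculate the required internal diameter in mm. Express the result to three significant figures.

Swamee-Jain (Type III): D = 0.66·[ε^1.25·(LQ²/(gh_f))^4.75 + ν·Q^9.4·(L/(gh_f))^5.2]^0.04
LQ²/(gh_f) = 1.151; L/(gh_f) = 10.19
Term 1 = ε^1.25·(…)^4.75 = 2.45×10^-5; Term 2 = ν·Q^9.4·(…)^5.2 = 7.97×10^-6
D = 0.66·(2.45×10^-5 + 7.97×10^-6)^0.04 = 0.4365 m = 437 mm
Check: V = 2.25 m/s, Re = 7.60×10^5, f = 0.01574, h_f = 22.6 m ≈ 24.4 m ✓

D ≈ 437 mm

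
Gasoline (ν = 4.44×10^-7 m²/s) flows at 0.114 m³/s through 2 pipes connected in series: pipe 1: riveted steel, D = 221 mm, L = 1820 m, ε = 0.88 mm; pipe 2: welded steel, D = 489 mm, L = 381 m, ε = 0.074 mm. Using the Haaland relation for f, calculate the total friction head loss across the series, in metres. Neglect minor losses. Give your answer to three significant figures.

H ≈ 106 m

Pipe 1: V = 2.972 m/s, Re = 1.48×10^6, ε/D = 0.00398, f = 0.02850, h_1 = f(L/D)V²/2g = 105.7 m
Pipe 2: V = 0.6070 m/s, Re = 6.69×10^5, ε/D = 1.51×10^-4, f = 0.01444, h_2 = f(L/D)V²/2g = 0.2112 m
Series → Q common, losses add: H = Σh = 105.9 m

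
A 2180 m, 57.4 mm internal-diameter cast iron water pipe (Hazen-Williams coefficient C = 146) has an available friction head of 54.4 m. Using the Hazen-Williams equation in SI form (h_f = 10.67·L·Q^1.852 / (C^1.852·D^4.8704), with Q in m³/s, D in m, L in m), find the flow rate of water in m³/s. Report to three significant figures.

Rearranging: Q = [h_f·C^1.852·D^4.8704 / (10.67·L)]^(1/1.852)
Q = [54.4·146^1.852·0.0574^4.8704 / (10.67·2180)]^0.540 = 0.003019 m³/s

Q ≈ 0.00302 m³/s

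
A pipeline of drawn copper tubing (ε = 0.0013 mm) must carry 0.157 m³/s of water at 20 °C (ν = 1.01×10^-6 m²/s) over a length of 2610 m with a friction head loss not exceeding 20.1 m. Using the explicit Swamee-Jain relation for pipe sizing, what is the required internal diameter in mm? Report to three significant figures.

D ≈ 324 mm

Swamee-Jain (Type III): D = 0.66·[ε^1.25·(LQ²/(gh_f))^4.75 + ν·Q^9.4·(L/(gh_f))^5.2]^0.04
LQ²/(gh_f) = 0.3263; L/(gh_f) = 13.24
Term 1 = ε^1.25·(…)^4.75 = 2.15×10^-10; Term 2 = ν·Q^9.4·(…)^5.2 = 1.90×10^-8
D = 0.66·(2.15×10^-10 + 1.90×10^-8)^0.04 = 0.3243 m = 324 mm
Check: V = 1.90 m/s, Re = 6.10×10^5, f = 0.01271, h_f = 18.8 m ≈ 20.1 m ✓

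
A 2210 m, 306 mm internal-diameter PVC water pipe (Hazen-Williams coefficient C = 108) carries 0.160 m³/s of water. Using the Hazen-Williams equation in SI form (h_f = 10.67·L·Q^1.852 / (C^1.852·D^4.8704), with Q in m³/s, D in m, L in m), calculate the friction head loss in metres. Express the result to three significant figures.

h_f ≈ 43.4 m

h_f = 10.67·2210·0.160^1.852 / (108^1.852·0.306^4.8704) = 43.39 m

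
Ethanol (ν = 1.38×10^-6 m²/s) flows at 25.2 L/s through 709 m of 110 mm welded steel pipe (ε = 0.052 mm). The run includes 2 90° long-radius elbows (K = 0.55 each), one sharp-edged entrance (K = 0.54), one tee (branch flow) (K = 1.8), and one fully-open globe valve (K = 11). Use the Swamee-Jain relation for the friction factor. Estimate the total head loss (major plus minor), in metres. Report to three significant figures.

V = 4Q/(πD²) = 2.652 m/s; V²/2g = 0.3584 m
Re = 2.11×10^5, ε/D = 4.73×10^-4 → f = 0.01869 (Swamee-Jain)
Major: h_f = f(L/D)·V²/2g = 0.01869·6445·0.3584 = 43.18 m
Minor: ΣK = 14.4; h_m = ΣK·V²/2g = 5.175 m
Total H_L = 43.18 + 5.175 = 48.36 m

H_L ≈ 48.4 m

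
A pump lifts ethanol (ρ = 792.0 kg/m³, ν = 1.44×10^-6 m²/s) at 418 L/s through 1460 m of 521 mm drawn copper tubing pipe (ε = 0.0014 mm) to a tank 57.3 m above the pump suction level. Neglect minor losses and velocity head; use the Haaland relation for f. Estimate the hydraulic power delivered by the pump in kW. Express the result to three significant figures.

P_hyd ≈ 208 kW

V = 4Q/(πD²) = 1.961 m/s; Re = 7.09×10^5; ε/D = 2.69×10^-6; f = 0.01232
h_f = f(L/D)V²/2g = 6.765 m
Total head H = z + h_f = 57.3 + 6.765 = 64.06 m
P_hyd = ρgQH = 792.0·9.81·0.418·64.06 = 208.1 kW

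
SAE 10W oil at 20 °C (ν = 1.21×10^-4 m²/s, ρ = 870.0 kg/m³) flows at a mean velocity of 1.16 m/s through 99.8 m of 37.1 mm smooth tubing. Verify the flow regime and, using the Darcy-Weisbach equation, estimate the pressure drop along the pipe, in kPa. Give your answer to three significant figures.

Re = VD/ν = 1.16·0.03710/1.21×10^-4 = 356 → laminar (Re < 2300)
f = 64/Re = 0.1799
h_f = f(L/D)V²/(2g) = 0.1799·(99.8/0.03710)·1.16²/(2·9.81) = 33.20 m
Δp = ρg·h_f = 870.0·9.81·33.20 = 283.3 kPa

Δp ≈ 283 kPa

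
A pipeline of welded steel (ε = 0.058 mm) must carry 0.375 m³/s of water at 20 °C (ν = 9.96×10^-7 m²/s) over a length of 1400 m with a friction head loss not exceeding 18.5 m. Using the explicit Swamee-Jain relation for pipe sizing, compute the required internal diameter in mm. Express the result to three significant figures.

Swamee-Jain (Type III): D = 0.66·[ε^1.25·(LQ²/(gh_f))^4.75 + ν·Q^9.4·(L/(gh_f))^5.2]^0.04
LQ²/(gh_f) = 1.085; L/(gh_f) = 7.714
Term 1 = ε^1.25·(…)^4.75 = 7.45×10^-6; Term 2 = ν·Q^9.4·(…)^5.2 = 4.06×10^-6
D = 0.66·(7.45×10^-6 + 4.06×10^-6)^0.04 = 0.4188 m = 419 mm
Check: V = 2.72 m/s, Re = 1.14×10^6, f = 0.01391, h_f = 17.6 m ≈ 18.5 m ✓

D ≈ 419 mm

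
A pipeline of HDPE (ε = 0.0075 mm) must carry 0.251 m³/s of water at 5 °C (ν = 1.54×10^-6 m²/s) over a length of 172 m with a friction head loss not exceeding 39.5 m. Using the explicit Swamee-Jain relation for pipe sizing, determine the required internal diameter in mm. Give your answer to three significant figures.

Swamee-Jain (Type III): D = 0.66·[ε^1.25·(LQ²/(gh_f))^4.75 + ν·Q^9.4·(L/(gh_f))^5.2]^0.04
LQ²/(gh_f) = 0.02796; L/(gh_f) = 0.4439
Term 1 = ε^1.25·(…)^4.75 = 1.64×10^-14; Term 2 = ν·Q^9.4·(…)^5.2 = 5.13×10^-14
D = 0.66·(1.64×10^-14 + 5.13×10^-14)^0.04 = 0.1962 m = 196 mm
Check: V = 8.30 m/s, Re = 1.06×10^6, f = 0.01238, h_f = 38.1 m ≈ 39.5 m ✓

D ≈ 196 mm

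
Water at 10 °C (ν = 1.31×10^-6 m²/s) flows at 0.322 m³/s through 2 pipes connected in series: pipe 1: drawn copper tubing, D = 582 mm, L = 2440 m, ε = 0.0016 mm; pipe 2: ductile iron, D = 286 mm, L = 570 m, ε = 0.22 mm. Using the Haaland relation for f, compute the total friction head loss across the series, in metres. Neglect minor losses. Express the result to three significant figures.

H ≈ 51.9 m

Pipe 1: V = 1.210 m/s, Re = 5.38×10^5, ε/D = 2.75×10^-6, f = 0.01293, h_1 = f(L/D)V²/2g = 4.046 m
Pipe 2: V = 5.012 m/s, Re = 1.09×10^6, ε/D = 7.69×10^-4, f = 0.01877, h_2 = f(L/D)V²/2g = 47.90 m
Series → Q common, losses add: H = Σh = 51.95 m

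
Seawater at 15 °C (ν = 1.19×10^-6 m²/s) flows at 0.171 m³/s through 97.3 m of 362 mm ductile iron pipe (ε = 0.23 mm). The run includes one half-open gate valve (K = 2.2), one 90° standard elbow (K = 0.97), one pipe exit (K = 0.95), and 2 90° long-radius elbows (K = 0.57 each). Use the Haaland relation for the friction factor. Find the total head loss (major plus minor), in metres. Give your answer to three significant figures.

V = 4Q/(πD²) = 1.661 m/s; V²/2g = 0.1407 m
Re = 5.05×10^5, ε/D = 6.35×10^-4 → f = 0.01838 (Haaland)
Major: h_f = f(L/D)·V²/2g = 0.01838·268.8·0.1407 = 0.6951 m
Minor: ΣK = 5.26; h_m = ΣK·V²/2g = 0.7401 m
Total H_L = 0.6951 + 0.7401 = 1.435 m

H_L ≈ 1.44 m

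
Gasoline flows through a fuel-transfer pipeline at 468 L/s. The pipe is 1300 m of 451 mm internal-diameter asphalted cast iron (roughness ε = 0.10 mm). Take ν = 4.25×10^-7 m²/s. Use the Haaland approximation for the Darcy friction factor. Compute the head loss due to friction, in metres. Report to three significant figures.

V = 4Q/(πD²) = 4·0.468/(π·0.451²) = 2.930 m/s
Re = VD/ν = 2.930·0.451/4.25×10^-7 = 3.11×10^6 → turbulent
ε/D = 0.10/451 = 2.22×10^-4
Haaland: f = 0.01432
h_f = f(L/D)V²/(2g) = 0.01432·(1300/0.451)·2.930²/(2·9.81) = 18.06 m

h_f ≈ 18.1 m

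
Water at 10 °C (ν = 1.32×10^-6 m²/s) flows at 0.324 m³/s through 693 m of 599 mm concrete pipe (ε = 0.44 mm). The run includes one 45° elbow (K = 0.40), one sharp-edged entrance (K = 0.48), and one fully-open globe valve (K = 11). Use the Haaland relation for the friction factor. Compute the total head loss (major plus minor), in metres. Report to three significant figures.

V = 4Q/(πD²) = 1.150 m/s; V²/2g = 0.06738 m
Re = 5.22×10^5, ε/D = 7.35×10^-4 → f = 0.01890 (Haaland)
Major: h_f = f(L/D)·V²/2g = 0.01890·1157·0.06738 = 1.473 m
Minor: ΣK = 11.9; h_m = ΣK·V²/2g = 0.8004 m
Total H_L = 1.473 + 0.8004 = 2.274 m

H_L ≈ 2.27 m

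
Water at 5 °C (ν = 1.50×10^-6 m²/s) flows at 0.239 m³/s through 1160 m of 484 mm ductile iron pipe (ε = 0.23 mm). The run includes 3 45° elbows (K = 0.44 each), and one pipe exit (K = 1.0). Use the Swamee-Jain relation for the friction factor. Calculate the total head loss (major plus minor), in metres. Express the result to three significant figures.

H_L ≈ 3.87 m

V = 4Q/(πD²) = 1.299 m/s; V²/2g = 0.08601 m
Re = 4.19×10^5, ε/D = 4.75×10^-4 → f = 0.01779 (Swamee-Jain)
Major: h_f = f(L/D)·V²/2g = 0.01779·2397·0.08601 = 3.667 m
Minor: ΣK = 2.32; h_m = ΣK·V²/2g = 0.1995 m
Total H_L = 3.667 + 0.1995 = 3.867 m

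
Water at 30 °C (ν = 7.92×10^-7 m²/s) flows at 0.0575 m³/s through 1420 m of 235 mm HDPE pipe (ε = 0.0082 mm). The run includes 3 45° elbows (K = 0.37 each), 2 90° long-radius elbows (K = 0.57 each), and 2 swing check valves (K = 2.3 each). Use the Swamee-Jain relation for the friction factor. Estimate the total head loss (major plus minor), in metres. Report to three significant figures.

V = 4Q/(πD²) = 1.326 m/s; V²/2g = 0.08957 m
Re = 3.93×10^5, ε/D = 3.49×10^-5 → f = 0.01414 (Swamee-Jain)
Major: h_f = f(L/D)·V²/2g = 0.01414·6043·0.08957 = 7.652 m
Minor: ΣK = 6.85; h_m = ΣK·V²/2g = 0.6136 m
Total H_L = 7.652 + 0.6136 = 8.266 m

H_L ≈ 8.27 m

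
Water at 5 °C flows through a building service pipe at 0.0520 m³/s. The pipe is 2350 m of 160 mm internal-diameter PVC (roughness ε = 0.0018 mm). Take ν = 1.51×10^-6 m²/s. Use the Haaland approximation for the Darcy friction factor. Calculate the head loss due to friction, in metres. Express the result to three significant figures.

h_f ≈ 73.5 m

V = 4Q/(πD²) = 4·0.0520/(π·0.160²) = 2.586 m/s
Re = VD/ν = 2.586·0.160/1.51×10^-6 = 2.74×10^5 → turbulent
ε/D = 0.0018/160 = 1.12×10^-5
Haaland: f = 0.01467
h_f = f(L/D)V²/(2g) = 0.01467·(2350/0.160)·2.586²/(2·9.81) = 73.48 m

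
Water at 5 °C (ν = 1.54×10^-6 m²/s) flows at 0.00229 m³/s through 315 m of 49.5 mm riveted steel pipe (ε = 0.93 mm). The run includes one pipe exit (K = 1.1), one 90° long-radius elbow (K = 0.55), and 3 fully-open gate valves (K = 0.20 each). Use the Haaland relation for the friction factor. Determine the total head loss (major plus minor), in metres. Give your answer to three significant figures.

H_L ≈ 22.5 m

V = 4Q/(πD²) = 1.190 m/s; V²/2g = 0.07217 m
Re = 3.82×10^4, ε/D = 0.0188 → f = 0.04860 (Haaland)
Major: h_f = f(L/D)·V²/2g = 0.04860·6364·0.07217 = 22.32 m
Minor: ΣK = 2.25; h_m = ΣK·V²/2g = 0.1624 m
Total H_L = 22.32 + 0.1624 = 22.49 m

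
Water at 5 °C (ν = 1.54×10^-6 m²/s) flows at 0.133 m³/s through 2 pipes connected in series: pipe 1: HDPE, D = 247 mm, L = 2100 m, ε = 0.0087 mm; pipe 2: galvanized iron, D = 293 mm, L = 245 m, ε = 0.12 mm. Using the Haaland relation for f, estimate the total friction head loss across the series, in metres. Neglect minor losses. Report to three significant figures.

H ≈ 48.7 m

Pipe 1: V = 2.776 m/s, Re = 4.45×10^5, ε/D = 3.52×10^-5, f = 0.01373, h_1 = f(L/D)V²/2g = 45.85 m
Pipe 2: V = 1.973 m/s, Re = 3.75×10^5, ε/D = 4.10×10^-4, f = 0.01726, h_2 = f(L/D)V²/2g = 2.862 m
Series → Q common, losses add: H = Σh = 48.71 m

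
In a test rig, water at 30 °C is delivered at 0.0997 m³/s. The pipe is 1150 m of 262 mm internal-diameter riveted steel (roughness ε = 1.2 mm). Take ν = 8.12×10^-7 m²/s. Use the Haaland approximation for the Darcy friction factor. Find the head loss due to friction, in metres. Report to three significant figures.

V = 4Q/(πD²) = 4·0.0997/(π·0.262²) = 1.849 m/s
Re = VD/ν = 1.849·0.262/8.12×10^-7 = 5.97×10^5 → turbulent
ε/D = 1.2/262 = 0.00458
Haaland: f = 0.02979
h_f = f(L/D)V²/(2g) = 0.02979·(1150/0.262)·1.849²/(2·9.81) = 22.79 m

h_f ≈ 22.8 m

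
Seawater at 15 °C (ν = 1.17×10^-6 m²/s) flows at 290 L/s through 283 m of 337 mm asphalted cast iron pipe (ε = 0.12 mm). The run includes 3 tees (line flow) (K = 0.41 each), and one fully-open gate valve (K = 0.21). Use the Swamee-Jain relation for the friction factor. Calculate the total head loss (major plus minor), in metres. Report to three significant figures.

V = 4Q/(πD²) = 3.251 m/s; V²/2g = 0.5388 m
Re = 9.36×10^5, ε/D = 3.56×10^-4 → f = 0.01628 (Swamee-Jain)
Major: h_f = f(L/D)·V²/2g = 0.01628·839.8·0.5388 = 7.364 m
Minor: ΣK = 1.44; h_m = ΣK·V²/2g = 0.7758 m
Total H_L = 7.364 + 0.7758 = 8.140 m

H_L ≈ 8.14 m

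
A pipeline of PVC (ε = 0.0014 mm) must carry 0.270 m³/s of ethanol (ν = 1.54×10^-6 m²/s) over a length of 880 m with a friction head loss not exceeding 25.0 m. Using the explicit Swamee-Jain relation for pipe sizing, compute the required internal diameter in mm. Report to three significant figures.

D ≈ 308 mm

Swamee-Jain (Type III): D = 0.66·[ε^1.25·(LQ²/(gh_f))^4.75 + ν·Q^9.4·(L/(gh_f))^5.2]^0.04
LQ²/(gh_f) = 0.2616; L/(gh_f) = 3.588
Term 1 = ε^1.25·(…)^4.75 = 8.25×10^-11; Term 2 = ν·Q^9.4·(…)^5.2 = 5.34×10^-9
D = 0.66·(8.25×10^-11 + 5.34×10^-9)^0.04 = 0.3083 m = 308 mm
Check: V = 3.62 m/s, Re = 7.24×10^5, f = 0.01236, h_f = 23.5 m ≈ 25.0 m ✓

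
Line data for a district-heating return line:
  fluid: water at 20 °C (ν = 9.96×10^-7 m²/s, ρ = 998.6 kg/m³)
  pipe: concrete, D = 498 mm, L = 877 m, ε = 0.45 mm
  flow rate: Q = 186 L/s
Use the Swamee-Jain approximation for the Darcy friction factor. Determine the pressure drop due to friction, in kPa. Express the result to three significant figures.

V = 4Q/(πD²) = 4·0.186/(π·0.498²) = 0.9549 m/s
Re = VD/ν = 0.9549·0.498/9.96×10^-7 = 4.77×10^5 → turbulent
ε/D = 0.45/498 = 9.04×10^-4
Swamee-Jain: f = 0.01995
h_f = f(L/D)V²/(2g) = 0.01995·(877/0.498)·0.9549²/(2·9.81) = 1.633 m
Δp = ρg·h_f = 998.6·9.81·1.633 = 16.00 kPa

Δp ≈ 16.0 kPa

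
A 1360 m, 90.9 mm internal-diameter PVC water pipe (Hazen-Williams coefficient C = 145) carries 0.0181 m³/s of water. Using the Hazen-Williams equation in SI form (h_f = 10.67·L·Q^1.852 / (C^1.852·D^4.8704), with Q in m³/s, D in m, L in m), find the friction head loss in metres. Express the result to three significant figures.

h_f = 10.67·1360·0.0181^1.852 / (145^1.852·0.0909^4.8704) = 101.0 m

h_f ≈ 101 m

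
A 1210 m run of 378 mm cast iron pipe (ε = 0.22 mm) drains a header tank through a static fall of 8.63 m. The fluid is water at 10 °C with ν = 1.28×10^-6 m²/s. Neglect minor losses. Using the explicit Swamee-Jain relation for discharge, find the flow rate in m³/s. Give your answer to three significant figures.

Q ≈ 0.192 m³/s

Swamee-Jain (Type II): Q = -0.965·√(gD⁵h_f/L)·ln[ε/(3.7D) + √(3.17ν²L/(gD³h_f))]
√(gD⁵h_f/L) = √(9.81·0.378⁵·8.63/1210) = 0.02324
ε/(3.7D) = 1.57×10^-4; √(3.17ν²L/(gD³h_f)) = 3.71×10^-5
Q = -0.965·0.02324·ln(1.944×10^-4) = 0.1916 m³/s
Check: V = 1.71 m/s, Re = 5.04×10^5, f = 0.01826, h_f = 8.69 m ≈ 8.63 m ✓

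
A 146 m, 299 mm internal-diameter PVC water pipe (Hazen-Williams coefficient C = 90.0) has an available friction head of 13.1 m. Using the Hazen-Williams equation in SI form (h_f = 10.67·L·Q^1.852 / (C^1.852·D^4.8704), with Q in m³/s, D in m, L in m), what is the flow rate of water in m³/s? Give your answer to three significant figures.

Q ≈ 0.285 m³/s

Rearranging: Q = [h_f·C^1.852·D^4.8704 / (10.67·L)]^(1/1.852)
Q = [13.1·90.0^1.852·0.299^4.8704 / (10.67·146)]^0.540 = 0.2850 m³/s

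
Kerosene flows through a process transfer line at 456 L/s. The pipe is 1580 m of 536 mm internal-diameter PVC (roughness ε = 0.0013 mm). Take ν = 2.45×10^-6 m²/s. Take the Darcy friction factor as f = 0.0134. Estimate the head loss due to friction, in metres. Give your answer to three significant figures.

V = 4Q/(πD²) = 4·0.456/(π·0.536²) = 2.021 m/s
h_f = f(L/D)V²/(2g) = 0.01340·(1580/0.536)·2.021²/(2·9.81) = 8.222 m

h_f ≈ 8.22 m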